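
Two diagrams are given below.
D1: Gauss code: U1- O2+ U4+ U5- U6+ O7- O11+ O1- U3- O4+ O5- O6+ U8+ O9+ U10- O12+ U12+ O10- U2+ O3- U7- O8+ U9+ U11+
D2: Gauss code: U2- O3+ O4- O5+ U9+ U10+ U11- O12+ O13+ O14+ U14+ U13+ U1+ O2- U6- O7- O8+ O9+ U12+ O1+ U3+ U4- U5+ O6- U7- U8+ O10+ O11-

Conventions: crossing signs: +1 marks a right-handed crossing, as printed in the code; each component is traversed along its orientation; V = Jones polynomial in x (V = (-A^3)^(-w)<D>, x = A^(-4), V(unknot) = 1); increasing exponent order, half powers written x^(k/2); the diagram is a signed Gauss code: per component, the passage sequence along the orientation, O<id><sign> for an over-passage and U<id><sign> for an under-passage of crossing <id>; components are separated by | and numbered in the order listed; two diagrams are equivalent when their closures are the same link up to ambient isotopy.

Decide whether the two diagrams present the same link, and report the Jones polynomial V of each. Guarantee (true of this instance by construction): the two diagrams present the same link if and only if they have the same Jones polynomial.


same link: yes
V(D1) = x^-1 - 1 + 2x - 2x^2 + 2x^3 - 2x^4 + x^5  [12 crossings, <D> = A^-14 - 2A^-10 + 2A^-6 - 2A^-2 + 2A^2 - A^6 + A^10, w = +2]
V(D2) = x^-1 - 1 + 2x - 2x^2 + 2x^3 - 2x^4 + x^5  [14 crossings, <D> = A^-8 - 2A^-4 + 2 - 2A^4 + 2A^8 - A^12 + A^16, w = +4]
insight: Reidemeister moves carry D1 (12 crossings) to D2 (14)


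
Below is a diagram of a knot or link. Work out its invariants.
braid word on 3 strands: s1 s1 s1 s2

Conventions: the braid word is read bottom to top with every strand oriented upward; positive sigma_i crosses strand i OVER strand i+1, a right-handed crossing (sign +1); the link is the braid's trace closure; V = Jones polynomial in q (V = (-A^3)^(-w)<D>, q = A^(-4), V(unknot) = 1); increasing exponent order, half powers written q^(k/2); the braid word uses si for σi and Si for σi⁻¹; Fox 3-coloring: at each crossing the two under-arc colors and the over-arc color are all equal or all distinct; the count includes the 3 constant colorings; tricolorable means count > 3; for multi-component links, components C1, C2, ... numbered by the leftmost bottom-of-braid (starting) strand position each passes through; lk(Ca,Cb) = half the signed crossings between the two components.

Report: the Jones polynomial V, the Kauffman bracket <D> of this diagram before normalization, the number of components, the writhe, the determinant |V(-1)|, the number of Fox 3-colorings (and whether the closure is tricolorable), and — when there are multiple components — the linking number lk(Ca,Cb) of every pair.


V = q + q^3 - q^4
<D> = -A^-4 + 1 + A^8 (w = +4)
1 component over 4 crossings, w = +4
9 Fox colorings among 3^4, |V(-1)| = 3: tricolorable
why: |V(-1)| = 3: so tricolorable, since 3 divides 3


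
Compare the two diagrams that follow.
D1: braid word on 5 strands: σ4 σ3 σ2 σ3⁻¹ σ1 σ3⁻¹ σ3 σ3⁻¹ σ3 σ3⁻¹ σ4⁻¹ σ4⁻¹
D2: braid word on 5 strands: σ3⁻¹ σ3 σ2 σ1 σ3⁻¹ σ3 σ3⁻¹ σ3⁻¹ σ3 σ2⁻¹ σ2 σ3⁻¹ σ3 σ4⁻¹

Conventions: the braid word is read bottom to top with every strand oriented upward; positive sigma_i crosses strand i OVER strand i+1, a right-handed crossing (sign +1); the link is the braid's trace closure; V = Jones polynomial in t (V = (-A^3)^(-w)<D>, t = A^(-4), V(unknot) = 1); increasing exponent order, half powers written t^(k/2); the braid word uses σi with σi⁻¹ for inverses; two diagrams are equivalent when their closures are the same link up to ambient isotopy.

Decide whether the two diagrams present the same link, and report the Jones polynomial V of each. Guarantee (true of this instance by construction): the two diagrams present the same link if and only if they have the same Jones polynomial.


equivalent: yes
V(D1) = 1  (w 0, c 12, <D> = 1)
V(D2) = 1  [14 crossings, <D> = 1, w = 0]
key observation: D2 (14 crossings) and D1 (12) are Markov-related braid presentations


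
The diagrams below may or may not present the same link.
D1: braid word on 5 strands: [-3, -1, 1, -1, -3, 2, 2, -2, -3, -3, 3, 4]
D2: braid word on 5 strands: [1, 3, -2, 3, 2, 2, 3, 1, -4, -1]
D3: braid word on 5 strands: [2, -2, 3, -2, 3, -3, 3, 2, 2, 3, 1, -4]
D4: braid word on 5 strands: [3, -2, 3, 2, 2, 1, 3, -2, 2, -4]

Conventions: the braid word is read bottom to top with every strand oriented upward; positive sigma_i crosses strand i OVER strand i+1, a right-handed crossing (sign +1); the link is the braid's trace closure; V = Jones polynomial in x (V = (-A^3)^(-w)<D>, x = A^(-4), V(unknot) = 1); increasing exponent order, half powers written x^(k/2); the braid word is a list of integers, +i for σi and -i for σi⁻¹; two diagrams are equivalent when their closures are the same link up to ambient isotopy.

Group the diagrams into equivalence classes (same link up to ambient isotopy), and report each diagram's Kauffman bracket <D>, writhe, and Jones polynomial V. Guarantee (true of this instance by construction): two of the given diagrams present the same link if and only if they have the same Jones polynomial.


equivalence classes: {D1} | {D2, D3, D4}
D1 (bracket A^-2 + A^6 - A^10; 12 crossings at w = -2): V = -x^-4 + x^-3 + x^-1
D2 (bracket -A^-12 + A^-8 - A^-4 + 2 - A^4 + A^8; 10 crossings at w = +4): V = x - x^2 + 2x^3 - x^4 + x^5 - x^6
V(D3) = x - x^2 + 2x^3 - x^4 + x^5 - x^6  [12 crossings, <D> = -A^-12 + A^-8 - A^-4 + 2 - A^4 + A^8, w = +4]
D4 (bracket -A^-12 + A^-8 - A^-4 + 2 - A^4 + A^8; 10 crossings at w = +4): V = x - x^2 + 2x^3 - x^4 + x^5 - x^6
observation: 2 values of V(x) split the 4 diagrams


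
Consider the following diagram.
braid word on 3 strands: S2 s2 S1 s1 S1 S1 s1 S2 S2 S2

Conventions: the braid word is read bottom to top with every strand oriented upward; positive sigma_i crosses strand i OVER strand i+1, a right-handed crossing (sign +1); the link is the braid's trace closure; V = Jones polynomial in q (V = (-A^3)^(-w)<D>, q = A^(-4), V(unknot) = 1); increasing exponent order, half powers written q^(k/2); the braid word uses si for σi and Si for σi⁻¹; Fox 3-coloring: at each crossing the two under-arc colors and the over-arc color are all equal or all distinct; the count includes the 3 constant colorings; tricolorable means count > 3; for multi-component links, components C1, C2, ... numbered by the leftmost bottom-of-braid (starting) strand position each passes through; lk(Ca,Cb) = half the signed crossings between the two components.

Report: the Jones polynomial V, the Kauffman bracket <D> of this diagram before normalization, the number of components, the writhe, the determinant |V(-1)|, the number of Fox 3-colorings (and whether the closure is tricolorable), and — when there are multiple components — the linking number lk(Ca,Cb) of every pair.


Jones polynomial: V(q) = -q^-4 + q^-3 + q^-1
<D> = A^-8 + 1 - A^4; writhe -4
components 1, writhe -4 (10 crossings)
3-colorings: 9 of 3^10, det 3 — tricolorable
note: w = -4 shifts under R1 moves; the (-A^3)^(4) factor cancels that in V


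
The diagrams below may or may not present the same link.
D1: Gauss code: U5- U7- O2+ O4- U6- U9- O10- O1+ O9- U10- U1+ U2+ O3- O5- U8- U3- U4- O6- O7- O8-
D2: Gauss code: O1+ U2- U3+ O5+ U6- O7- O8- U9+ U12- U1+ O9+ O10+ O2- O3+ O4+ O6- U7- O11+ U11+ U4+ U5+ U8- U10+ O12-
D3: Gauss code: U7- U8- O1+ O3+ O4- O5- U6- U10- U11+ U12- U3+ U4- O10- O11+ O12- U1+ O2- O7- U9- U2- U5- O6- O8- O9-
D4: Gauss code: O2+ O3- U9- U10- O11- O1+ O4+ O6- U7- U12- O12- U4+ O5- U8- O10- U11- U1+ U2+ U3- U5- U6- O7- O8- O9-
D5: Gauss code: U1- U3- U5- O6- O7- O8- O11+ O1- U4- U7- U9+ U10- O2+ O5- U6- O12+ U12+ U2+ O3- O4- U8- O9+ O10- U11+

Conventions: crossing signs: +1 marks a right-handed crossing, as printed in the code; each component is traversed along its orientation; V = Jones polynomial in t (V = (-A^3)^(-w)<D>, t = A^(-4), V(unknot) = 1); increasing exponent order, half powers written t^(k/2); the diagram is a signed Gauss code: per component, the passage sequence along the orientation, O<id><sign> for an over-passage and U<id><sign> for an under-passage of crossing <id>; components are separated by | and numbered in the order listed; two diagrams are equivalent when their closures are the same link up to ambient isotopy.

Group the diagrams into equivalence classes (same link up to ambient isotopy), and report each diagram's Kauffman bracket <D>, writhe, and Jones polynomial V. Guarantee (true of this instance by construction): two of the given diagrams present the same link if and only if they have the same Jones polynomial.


equivalence classes: {D1, D3, D4, D5} | {D2}
D1 (bracket A^-14 - A^-10 + 2A^-6 - A^-2 + A^2 - A^6; 10 crossings at w = -6): V = -t^-6 + t^-5 - t^-4 + 2t^-3 - t^-2 + t^-1
V(D2) = 1  [12 crossings, <D> = A^6, w = +2]
V(D3) = -t^-6 + t^-5 - t^-4 + 2t^-3 - t^-2 + t^-1  (w -6, c 12, <D> = A^-14 - A^-10 + 2A^-6 - A^-2 + A^2 - A^6)
D4 (bracket A^-14 - A^-10 + 2A^-6 - A^-2 + A^2 - A^6; 12 crossings at w = -6): V = -t^-6 + t^-5 - t^-4 + 2t^-3 - t^-2 + t^-1
D5 (bracket A^-8 - A^-4 + 2 - A^4 + A^8 - A^12; 12 crossings at w = -4): V = -t^-6 + t^-5 - t^-4 + 2t^-3 - t^-2 + t^-1
key observation: comparing 5 Jones polynomials yields 2 groups


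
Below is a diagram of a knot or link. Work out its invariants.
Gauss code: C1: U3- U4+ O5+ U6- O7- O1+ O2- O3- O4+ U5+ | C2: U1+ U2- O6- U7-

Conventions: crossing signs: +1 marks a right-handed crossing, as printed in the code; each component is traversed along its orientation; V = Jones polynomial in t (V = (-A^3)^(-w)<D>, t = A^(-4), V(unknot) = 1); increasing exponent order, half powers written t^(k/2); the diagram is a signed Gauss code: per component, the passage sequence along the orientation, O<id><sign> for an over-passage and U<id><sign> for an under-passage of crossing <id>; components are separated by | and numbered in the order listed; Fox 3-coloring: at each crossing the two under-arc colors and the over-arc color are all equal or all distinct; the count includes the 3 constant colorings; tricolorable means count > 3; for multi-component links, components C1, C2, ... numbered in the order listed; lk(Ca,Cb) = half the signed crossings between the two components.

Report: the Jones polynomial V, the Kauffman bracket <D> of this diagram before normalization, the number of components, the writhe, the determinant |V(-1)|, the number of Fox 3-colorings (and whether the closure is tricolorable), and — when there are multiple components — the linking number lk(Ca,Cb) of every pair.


Jones polynomial: V(t) = -t^(-5/2) - t^(-1/2)
<D> = A^-1 + A^7; writhe -1
components 2, writhe -1 (7 crossings)
linking number lk(C1,C2) = -1
3-colorings: 3 of 3^7, det 2 — not tricolorable
note: w = -1 shifts under R1 moves; the (-A^3)^(1) factor cancels that in V


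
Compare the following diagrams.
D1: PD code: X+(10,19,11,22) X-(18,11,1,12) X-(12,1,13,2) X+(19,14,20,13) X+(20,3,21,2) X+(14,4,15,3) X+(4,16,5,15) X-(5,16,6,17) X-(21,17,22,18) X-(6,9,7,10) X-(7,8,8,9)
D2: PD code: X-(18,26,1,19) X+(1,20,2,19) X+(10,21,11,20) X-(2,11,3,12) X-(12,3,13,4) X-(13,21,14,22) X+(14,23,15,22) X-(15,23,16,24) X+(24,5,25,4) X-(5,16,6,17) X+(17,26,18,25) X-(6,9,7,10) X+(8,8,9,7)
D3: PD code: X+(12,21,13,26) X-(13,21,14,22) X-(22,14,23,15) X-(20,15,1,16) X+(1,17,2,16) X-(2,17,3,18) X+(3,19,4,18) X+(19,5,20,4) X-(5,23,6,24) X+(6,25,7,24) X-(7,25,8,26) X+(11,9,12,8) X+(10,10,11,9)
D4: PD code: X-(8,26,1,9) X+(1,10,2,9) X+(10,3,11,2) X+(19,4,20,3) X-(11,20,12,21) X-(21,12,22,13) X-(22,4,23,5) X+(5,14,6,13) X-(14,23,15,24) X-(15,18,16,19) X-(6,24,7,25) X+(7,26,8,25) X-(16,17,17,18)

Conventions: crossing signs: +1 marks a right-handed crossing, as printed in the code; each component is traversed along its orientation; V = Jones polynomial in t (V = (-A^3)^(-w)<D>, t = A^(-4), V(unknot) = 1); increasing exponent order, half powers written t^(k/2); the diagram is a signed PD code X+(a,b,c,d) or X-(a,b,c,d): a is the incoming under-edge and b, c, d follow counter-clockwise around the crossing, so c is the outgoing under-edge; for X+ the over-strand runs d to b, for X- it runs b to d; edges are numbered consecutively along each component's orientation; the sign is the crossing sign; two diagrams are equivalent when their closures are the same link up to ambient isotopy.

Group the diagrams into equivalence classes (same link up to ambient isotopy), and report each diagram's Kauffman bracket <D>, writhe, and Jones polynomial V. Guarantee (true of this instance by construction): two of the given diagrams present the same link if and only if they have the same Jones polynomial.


equivalence classes: {D1} | {D2, D4} | {D3}
D1 (bracket A^-13 + A^-5; 11 crossings at w = -1): V = -t^(1/2) - t^(5/2)
D2 (bracket A^-9 + 2A^-1 - A^3 + A^7 - A^11; 13 crossings at w = -1): V = t^(-7/2) - t^(-5/2) + t^(-3/2) - 2t^(-1/2) - t^(3/2)
V(D3) = -t^(-5/2) - t^(-1/2)  [13 crossings, <D> = A^5 + A^13, w = +1]
V(D4) = t^(-7/2) - t^(-5/2) + t^(-3/2) - 2t^(-1/2) - t^(3/2)  [13 crossings, <D> = A^-15 + 2A^-7 - A^-3 + A - A^5, w = -3]
key observation: 3 values of V(t) split the 4 diagrams


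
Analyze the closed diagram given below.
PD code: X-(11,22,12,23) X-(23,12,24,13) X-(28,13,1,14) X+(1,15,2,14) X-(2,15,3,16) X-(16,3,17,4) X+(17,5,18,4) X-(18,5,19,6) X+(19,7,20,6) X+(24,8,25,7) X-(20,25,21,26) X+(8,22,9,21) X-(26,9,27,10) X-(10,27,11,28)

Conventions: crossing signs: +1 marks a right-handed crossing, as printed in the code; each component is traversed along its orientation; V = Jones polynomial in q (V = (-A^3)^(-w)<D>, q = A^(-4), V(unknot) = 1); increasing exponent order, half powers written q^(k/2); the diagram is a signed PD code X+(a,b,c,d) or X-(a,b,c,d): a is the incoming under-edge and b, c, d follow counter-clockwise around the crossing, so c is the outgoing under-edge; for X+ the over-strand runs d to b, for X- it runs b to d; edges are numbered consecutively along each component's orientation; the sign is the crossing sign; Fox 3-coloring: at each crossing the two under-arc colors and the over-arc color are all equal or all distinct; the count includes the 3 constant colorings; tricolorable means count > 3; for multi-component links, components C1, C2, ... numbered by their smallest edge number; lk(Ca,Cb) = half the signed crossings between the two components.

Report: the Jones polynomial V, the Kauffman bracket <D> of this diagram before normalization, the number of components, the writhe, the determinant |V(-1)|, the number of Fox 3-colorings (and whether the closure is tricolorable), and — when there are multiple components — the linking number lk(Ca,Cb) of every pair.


V = q^-7 - 2q^-6 + 2q^-5 - 3q^-4 + 3q^-3 - 2q^-2 + 2q^-1
<D> = 2A^-8 - 2A^-4 + 3 - 3A^4 + 2A^8 - 2A^12 + A^16 (w = -4)
1 component over 14 crossings, w = -4
9 Fox colorings among 3^14, |V(-1)| = 15: tricolorable
why: V spans 6 powers of q: at least 6 crossings in any diagram


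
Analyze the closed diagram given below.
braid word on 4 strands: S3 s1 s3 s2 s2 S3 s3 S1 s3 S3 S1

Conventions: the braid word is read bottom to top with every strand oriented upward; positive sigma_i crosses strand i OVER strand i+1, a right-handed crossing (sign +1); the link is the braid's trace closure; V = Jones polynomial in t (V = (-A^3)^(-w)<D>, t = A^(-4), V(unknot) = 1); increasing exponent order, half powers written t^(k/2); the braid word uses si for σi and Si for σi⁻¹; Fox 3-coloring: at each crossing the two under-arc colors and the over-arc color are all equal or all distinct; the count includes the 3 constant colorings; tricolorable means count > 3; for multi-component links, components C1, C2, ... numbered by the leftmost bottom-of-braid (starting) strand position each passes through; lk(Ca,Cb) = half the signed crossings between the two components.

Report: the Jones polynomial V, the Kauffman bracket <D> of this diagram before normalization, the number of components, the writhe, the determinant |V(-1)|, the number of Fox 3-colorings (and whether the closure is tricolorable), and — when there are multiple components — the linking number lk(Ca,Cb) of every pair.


V(t) = 1 + t + t^2 + t^3
bracket: -A^-9 - A^-5 - A^-1 - A^3, w = +1
3 components, writhe +1, over 11 crossings
lk(C1,C2) = +1
linking number lk(C1,C3) = 0
lk(C2,C3): 0
det 0, colorings 9 of 3^11 — tricolorable
observation: w = +1 (over 11 crossings) is diagram-only; (-A^3)^(-1) removes it from V


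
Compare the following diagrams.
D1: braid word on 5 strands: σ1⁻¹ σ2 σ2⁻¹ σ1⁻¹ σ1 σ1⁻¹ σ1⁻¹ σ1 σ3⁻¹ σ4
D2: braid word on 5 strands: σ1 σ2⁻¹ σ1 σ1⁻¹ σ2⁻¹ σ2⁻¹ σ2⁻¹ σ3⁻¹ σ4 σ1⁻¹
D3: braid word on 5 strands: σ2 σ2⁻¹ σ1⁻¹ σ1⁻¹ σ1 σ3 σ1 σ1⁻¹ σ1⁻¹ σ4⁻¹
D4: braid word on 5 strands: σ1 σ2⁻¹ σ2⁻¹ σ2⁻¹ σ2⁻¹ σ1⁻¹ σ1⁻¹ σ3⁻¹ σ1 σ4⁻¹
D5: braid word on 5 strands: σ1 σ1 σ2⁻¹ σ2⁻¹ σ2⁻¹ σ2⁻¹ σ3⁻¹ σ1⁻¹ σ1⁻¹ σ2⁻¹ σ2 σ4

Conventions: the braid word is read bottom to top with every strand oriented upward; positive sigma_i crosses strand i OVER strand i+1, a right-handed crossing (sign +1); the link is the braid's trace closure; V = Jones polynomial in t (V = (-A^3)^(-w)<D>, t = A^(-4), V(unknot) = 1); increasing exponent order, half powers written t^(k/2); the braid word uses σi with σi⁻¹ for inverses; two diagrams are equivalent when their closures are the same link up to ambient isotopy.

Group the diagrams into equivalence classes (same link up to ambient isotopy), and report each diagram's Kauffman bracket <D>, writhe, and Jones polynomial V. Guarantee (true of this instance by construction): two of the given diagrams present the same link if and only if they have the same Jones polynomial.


classes: {D1, D3} | {D2, D4, D5}
V(D1) = t^-3 + t^-2 + t^-1 + 1  [10 crossings, <D> = A^-6 + A^-2 + A^2 + A^6, w = -2]
V(D2) = t^-6 + t^-3 + t^-2 + t^-1  (w -4, c 10, <D> = A^-8 + A^-4 + 1 + A^12)
V(D3) = t^-3 + t^-2 + t^-1 + 1  [10 crossings, <D> = A^-6 + A^-2 + A^2 + A^6, w = -2]
V(D4) = t^-6 + t^-3 + t^-2 + t^-1  (w -6, c 10, <D> = A^-14 + A^-10 + A^-6 + A^6)
V(D5) = t^-6 + t^-3 + t^-2 + t^-1  [12 crossings, <D> = A^-8 + A^-4 + 1 + A^12, w = -4]
insight: 2 values of V(t) split the 5 diagrams


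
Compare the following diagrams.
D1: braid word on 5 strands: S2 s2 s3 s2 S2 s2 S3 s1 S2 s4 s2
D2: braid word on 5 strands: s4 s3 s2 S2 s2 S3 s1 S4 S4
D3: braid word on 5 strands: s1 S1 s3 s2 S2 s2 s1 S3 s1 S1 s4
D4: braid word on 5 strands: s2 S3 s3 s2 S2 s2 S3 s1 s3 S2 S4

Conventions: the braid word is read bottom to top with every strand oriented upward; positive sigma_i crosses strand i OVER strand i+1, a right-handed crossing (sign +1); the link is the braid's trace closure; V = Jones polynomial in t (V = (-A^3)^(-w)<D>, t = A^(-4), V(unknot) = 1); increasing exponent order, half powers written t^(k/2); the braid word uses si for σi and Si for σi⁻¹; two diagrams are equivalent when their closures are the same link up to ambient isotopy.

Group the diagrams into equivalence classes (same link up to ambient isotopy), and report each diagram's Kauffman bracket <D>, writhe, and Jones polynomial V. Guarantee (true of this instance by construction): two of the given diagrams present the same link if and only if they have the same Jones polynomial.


classes: {D1, D2, D3, D4}
V(D1) = -t^(-1/2) - t^(1/2)  [11 crossings, <D> = A^7 + A^11, w = +3]
V(D2) = -t^(-1/2) - t^(1/2)  (w +1, c 9, <D> = A + A^5)
V(D3) = -t^(-1/2) - t^(1/2)  [11 crossings, <D> = A^7 + A^11, w = +3]
D4 (bracket A + A^5; 11 crossings at w = +1): V = -t^(-1/2) - t^(1/2)
insight: one V(t) for all 4 diagrams — one class (guaranteed)


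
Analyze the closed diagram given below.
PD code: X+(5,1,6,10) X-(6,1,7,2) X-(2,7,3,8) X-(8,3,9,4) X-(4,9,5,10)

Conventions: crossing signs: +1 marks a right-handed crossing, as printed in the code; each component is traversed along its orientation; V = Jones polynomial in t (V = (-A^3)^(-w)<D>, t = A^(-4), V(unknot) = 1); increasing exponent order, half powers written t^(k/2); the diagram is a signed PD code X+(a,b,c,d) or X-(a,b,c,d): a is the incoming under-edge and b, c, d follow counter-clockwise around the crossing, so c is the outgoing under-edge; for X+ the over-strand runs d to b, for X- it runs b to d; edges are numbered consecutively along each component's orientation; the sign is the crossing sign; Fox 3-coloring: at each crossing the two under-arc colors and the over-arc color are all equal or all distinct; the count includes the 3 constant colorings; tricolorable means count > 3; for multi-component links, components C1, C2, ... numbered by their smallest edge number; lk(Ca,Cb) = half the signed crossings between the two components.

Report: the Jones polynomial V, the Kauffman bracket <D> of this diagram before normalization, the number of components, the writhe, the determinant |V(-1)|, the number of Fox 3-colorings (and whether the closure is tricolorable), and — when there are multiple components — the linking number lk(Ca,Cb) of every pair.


V = -t^-4 + t^-3 + t^-1
<D> = -A^-5 - A^3 + A^7 (w = -3)
1 component over 5 crossings, w = -3
9 Fox colorings among 3^5, |V(-1)| = 3: tricolorable
why: |V(-1)| = 3: so tricolorable, since 3 divides 3


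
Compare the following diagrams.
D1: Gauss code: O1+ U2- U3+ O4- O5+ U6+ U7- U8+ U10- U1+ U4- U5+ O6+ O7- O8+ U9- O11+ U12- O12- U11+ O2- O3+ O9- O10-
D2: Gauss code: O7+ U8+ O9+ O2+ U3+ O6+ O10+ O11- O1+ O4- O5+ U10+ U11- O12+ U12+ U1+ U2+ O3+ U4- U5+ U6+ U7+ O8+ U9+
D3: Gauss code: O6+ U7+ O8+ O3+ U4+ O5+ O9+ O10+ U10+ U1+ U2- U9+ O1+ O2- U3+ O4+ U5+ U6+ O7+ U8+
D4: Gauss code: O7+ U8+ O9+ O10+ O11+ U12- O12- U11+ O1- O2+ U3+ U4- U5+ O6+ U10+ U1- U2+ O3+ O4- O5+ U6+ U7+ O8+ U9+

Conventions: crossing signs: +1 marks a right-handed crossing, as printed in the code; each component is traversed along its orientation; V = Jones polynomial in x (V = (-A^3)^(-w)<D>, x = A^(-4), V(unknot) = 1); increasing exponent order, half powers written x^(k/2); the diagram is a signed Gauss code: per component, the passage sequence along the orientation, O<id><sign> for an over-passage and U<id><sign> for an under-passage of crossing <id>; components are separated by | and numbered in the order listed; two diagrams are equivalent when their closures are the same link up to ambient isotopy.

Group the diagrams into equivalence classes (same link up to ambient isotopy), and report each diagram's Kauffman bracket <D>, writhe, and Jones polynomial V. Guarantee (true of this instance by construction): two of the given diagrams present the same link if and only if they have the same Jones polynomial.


equivalence classes: {D1} | {D2, D3, D4}
D1 (bracket 1; 12 crossings at w = 0): V = 1
D2 (bracket A^-8 - 2A^-4 + 1 - 2A^4 + 2A^8 + A^16; 12 crossings at w = +8): V = x^2 + 2x^4 - 2x^5 + x^6 - 2x^7 + x^8
D3 (bracket A^-8 - 2A^-4 + 1 - 2A^4 + 2A^8 + A^16; 10 crossings at w = +8): V = x^2 + 2x^4 - 2x^5 + x^6 - 2x^7 + x^8
D4 (bracket A^-14 - 2A^-10 + A^-6 - 2A^-2 + 2A^2 + A^10; 12 crossings at w = +6): V = x^2 + 2x^4 - 2x^5 + x^6 - 2x^7 + x^8
observation: comparing 4 Jones polynomials yields 2 groups


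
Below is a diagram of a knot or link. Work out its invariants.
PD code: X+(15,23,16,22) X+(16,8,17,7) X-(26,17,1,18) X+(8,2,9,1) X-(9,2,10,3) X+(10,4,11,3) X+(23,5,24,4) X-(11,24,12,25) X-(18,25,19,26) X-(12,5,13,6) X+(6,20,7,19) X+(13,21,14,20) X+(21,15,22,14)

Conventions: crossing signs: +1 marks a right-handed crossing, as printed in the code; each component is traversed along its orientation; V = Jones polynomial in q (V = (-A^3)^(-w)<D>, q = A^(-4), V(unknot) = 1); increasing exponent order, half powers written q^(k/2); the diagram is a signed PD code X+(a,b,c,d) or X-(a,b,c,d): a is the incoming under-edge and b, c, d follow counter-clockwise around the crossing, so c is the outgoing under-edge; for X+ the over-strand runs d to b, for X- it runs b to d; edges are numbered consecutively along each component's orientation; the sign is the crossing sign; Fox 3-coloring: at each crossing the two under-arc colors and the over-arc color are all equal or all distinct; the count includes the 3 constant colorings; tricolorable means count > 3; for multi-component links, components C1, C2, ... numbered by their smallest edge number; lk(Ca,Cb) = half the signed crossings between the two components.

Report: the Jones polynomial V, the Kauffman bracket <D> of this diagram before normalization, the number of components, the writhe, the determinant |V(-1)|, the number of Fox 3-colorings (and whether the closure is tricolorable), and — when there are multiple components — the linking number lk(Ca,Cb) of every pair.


Jones polynomial: V(q) = q^-1 - 2 + 4q - 5q^2 + 6q^3 - 5q^4 + 4q^5 - 3q^6 + q^7
<D> = -A^-19 + 3A^-15 - 4A^-11 + 5A^-7 - 6A^-3 + 5A - 4A^5 + 2A^9 - A^13; writhe +3
components 1, writhe +3 (13 crossings)
3-colorings: 3 of 3^13, det 31 — not tricolorable
note: w = +3 (over 13 crossings) is diagram-only; (-A^3)^(-3) removes it from V


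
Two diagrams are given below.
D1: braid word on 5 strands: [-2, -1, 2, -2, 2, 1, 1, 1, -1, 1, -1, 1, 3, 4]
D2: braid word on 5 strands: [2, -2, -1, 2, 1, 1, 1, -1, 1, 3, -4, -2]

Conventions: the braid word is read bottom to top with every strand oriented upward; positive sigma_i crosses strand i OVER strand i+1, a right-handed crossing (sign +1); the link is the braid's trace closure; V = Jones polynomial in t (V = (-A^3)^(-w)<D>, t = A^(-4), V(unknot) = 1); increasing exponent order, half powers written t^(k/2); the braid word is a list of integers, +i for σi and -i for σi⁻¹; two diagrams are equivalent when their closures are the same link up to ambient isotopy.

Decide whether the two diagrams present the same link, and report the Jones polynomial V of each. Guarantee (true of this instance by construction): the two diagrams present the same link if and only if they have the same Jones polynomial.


same link: yes
V(D1) = t + t^3 - t^4  [14 crossings, <D> = -A^-4 + 1 + A^8, w = +4]
D2 (bracket -A^-10 + A^-6 + A^2; 12 crossings at w = +2): V = t + t^3 - t^4
note: all 2 diagrams share one V(t), hence one class


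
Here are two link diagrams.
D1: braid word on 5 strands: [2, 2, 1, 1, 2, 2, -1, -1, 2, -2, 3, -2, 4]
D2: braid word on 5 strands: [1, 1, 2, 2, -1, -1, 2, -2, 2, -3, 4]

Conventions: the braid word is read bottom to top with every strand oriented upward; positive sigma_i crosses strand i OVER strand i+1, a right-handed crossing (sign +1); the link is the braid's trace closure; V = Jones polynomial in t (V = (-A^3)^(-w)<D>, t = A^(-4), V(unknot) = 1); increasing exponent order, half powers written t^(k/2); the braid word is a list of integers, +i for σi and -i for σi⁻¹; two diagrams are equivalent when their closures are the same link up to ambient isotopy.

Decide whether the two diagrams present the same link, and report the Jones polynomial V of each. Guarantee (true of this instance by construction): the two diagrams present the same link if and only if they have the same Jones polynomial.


same link: yes
V(D1) = -2t^(1/2) + t^(3/2) - 2t^(5/2) + t^(7/2) - t^(9/2) + t^(11/2)  [13 crossings, <D> = -A^-7 + A^-3 - A + 2A^5 - A^9 + 2A^13, w = +5]
D2 (bracket -A^-13 + A^-9 - A^-5 + 2A^-1 - A^3 + 2A^7; 11 crossings at w = +3): V = -2t^(1/2) + t^(3/2) - 2t^(5/2) + t^(7/2) - t^(9/2) + t^(11/2)
note: one V(t) for all 2 diagrams — one class (guaranteed)


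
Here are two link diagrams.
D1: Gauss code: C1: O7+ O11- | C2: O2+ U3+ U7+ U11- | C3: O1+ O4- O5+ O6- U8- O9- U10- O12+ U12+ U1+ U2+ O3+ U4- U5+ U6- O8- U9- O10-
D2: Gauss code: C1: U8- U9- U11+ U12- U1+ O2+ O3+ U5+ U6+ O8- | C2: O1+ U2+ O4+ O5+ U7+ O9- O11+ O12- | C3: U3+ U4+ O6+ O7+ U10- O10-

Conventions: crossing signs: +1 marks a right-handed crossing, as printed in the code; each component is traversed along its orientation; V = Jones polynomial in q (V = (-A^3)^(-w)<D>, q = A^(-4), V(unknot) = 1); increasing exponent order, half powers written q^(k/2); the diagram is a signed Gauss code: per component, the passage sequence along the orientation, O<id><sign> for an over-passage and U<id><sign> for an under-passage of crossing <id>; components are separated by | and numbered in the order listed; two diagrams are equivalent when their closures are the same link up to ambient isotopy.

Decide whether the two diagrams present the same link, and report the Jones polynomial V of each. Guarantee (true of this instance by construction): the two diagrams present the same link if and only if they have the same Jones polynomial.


equivalent: no
V(D1) = -q^-4 + q^-1 + 2 + q + q^2  (w 0, c 12, <D> = A^-8 + A^-4 + 2 + A^4 - A^16)
D2 (bracket 2A^-12 + A^-4 + A^4; 12 crossings at w = +4): V = q^2 + q^4 + 2q^6
why: comparing 2 Jones polynomials yields 2 groups


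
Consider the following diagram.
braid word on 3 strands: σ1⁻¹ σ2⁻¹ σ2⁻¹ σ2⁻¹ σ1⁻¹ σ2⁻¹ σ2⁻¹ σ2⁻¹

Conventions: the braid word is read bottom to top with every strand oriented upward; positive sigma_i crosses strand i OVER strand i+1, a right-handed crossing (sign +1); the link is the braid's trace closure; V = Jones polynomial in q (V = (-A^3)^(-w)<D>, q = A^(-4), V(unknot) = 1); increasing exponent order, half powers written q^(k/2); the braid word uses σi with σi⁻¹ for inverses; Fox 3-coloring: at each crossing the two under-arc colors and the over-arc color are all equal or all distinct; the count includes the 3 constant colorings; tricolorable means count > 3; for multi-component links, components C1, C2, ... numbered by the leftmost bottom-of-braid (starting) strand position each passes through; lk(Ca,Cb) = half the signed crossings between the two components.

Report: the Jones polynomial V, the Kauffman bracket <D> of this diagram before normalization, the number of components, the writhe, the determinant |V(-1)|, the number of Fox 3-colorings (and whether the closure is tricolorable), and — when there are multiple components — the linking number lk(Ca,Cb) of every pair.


V(q) = -q^-8 + q^-5 + q^-3
bracket: A^-12 + A^-4 - A^8, w = -8
1 component, writhe -8, over 8 crossings
det 3, colorings 9 of 3^8 — tricolorable
observation: |V(-1)| = 3: so tricolorable, since 3 divides 3


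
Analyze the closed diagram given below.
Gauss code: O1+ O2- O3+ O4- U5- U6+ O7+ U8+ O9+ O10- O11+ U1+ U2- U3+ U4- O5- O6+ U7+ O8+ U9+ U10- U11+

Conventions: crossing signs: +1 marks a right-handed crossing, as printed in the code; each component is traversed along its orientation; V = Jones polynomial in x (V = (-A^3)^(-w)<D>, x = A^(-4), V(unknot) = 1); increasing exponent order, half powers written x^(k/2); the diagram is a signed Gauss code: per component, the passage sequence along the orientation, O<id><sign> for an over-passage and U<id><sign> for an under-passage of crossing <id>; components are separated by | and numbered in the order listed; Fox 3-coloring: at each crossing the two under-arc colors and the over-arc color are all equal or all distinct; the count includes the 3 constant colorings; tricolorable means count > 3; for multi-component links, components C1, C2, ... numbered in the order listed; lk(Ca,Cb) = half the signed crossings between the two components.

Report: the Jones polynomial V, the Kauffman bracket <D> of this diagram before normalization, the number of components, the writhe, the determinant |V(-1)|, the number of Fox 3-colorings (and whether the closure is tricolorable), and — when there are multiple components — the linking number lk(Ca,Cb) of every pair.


Jones polynomial: V(x) = x + x^3 - x^4
<D> = A^-7 - A^-3 - A^5; writhe +3
components 1, writhe +3 (11 crossings)
3-colorings: 9 of 3^11, det 3 — tricolorable
note: |V(-1)| = 3: so tricolorable, since 3 divides 3


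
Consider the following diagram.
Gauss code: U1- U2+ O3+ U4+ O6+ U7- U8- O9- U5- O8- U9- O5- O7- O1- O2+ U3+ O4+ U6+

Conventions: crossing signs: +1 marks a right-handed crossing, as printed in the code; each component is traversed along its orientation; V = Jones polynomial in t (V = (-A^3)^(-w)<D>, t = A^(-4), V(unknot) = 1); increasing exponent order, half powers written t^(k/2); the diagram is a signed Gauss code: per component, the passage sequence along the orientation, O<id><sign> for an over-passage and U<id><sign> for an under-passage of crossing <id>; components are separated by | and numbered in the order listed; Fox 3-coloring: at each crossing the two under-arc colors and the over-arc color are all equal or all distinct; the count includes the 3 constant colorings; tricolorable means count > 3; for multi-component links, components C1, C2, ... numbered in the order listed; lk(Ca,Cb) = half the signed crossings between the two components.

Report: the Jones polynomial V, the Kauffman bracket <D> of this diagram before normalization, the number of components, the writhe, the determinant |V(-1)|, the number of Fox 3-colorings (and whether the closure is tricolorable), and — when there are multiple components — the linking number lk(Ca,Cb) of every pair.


V = -t^-3 + t^-2 - t^-1 + 3 - t + t^2 - t^3
<D> = A^-15 - A^-11 + A^-7 - 3A^-3 + A - A^5 + A^9 (w = -1)
1 component over 9 crossings, w = -1
27 Fox colorings among 3^9, |V(-1)| = 9: tricolorable
why: the span of V is 6, forcing >= 6 crossings in any diagram


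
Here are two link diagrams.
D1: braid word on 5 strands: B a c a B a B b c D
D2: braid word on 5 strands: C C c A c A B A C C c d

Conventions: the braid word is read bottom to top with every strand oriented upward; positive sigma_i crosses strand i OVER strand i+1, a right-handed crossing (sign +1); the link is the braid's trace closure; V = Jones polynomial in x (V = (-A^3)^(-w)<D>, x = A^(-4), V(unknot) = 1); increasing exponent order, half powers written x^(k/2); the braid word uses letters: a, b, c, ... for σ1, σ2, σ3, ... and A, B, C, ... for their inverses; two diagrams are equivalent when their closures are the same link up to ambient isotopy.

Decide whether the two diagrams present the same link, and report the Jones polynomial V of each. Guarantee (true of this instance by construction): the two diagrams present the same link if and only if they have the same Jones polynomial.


equivalent: no
V(D1) = x^-1 - 2 + 3x - 3x^2 + 4x^3 - 3x^4 + 2x^5 - x^6  (w +2, c 10, <D> = -A^-18 + 2A^-14 - 3A^-10 + 4A^-6 - 3A^-2 + 3A^2 - 2A^6 + A^10)
V(D2) = -x^-4 + x^-3 + x^-1  [12 crossings, <D> = A^-8 + 1 - A^4, w = -4]
key observation: comparing 2 Jones polynomials yields 2 groups


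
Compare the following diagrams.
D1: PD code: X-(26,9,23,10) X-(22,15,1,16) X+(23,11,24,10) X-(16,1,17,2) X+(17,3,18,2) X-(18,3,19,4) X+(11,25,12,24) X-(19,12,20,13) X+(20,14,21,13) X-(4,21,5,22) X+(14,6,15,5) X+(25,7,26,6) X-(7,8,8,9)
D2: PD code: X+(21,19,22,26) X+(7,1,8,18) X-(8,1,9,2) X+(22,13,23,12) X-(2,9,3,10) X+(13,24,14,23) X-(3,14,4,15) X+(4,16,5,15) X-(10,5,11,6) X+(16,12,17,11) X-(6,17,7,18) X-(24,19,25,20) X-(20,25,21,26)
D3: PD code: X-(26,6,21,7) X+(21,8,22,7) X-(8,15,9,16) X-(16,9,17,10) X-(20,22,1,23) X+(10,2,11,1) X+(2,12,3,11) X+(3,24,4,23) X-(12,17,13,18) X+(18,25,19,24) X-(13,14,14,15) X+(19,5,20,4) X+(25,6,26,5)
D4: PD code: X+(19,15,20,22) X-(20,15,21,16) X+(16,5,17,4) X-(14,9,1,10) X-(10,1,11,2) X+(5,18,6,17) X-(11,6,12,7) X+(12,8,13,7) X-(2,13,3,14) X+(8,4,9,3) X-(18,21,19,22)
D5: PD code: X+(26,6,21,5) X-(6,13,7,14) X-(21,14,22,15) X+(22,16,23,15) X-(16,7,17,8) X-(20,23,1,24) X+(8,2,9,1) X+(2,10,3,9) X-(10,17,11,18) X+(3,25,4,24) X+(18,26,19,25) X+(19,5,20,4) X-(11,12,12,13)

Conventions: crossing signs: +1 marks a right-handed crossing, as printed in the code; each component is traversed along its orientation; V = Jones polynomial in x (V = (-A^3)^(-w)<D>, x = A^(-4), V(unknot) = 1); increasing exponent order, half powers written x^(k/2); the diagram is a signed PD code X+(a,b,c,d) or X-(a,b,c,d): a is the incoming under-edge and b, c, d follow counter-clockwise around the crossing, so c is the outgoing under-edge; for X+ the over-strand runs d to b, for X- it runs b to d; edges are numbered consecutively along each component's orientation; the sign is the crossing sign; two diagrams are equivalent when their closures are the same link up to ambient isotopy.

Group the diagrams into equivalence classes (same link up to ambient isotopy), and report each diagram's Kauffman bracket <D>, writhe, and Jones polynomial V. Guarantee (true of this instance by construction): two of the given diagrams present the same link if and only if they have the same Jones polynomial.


equivalence classes: {D1, D2, D4} | {D3, D5}
D1 (bracket A^-9 + 2A^-1 - A^3 + A^7 - A^11; 13 crossings at w = -1): V = x^(-7/2) - x^(-5/2) + x^(-3/2) - 2x^(-1/2) - x^(3/2)
V(D2) = x^(-7/2) - x^(-5/2) + x^(-3/2) - 2x^(-1/2) - x^(3/2)  [13 crossings, <D> = A^-9 + 2A^-1 - A^3 + A^7 - A^11, w = -1]
V(D3) = x^(-5/2) - 2x^(-3/2) + 3x^(-1/2) - 5x^(1/2) + 4x^(3/2) - 5x^(5/2) + 3x^(7/2) - 2x^(9/2) + x^(11/2)  (w +1, c 13, <D> = -A^-19 + 2A^-15 - 3A^-11 + 5A^-7 - 4A^-3 + 5A - 3A^5 + 2A^9 - A^13)
V(D4) = x^(-7/2) - x^(-5/2) + x^(-3/2) - 2x^(-1/2) - x^(3/2)  (w -1, c 11, <D> = A^-9 + 2A^-1 - A^3 + A^7 - A^11)
V(D5) = x^(-5/2) - 2x^(-3/2) + 3x^(-1/2) - 5x^(1/2) + 4x^(3/2) - 5x^(5/2) + 3x^(7/2) - 2x^(9/2) + x^(11/2)  (w +1, c 13, <D> = -A^-19 + 2A^-15 - 3A^-11 + 5A^-7 - 4A^-3 + 5A - 3A^5 + 2A^9 - A^13)
key observation: 2 values of V(x) split the 5 diagrams


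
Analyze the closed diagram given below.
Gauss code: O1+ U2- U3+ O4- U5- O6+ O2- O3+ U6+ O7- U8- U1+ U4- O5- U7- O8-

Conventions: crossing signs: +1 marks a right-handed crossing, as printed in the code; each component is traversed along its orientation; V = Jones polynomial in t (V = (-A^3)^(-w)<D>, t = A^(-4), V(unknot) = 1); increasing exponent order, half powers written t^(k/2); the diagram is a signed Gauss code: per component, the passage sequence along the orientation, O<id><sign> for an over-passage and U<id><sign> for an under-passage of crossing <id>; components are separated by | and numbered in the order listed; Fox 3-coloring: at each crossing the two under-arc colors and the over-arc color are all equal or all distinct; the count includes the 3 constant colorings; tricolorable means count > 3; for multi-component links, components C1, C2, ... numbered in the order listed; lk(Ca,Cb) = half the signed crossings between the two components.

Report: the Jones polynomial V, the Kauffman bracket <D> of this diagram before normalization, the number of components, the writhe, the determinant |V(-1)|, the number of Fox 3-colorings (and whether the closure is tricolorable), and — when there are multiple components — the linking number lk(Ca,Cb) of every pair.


Jones polynomial: V(t) = -t^-4 + t^-3 + t^-1
<D> = A^-2 + A^6 - A^10; writhe -2
components 1, writhe -2 (8 crossings)
3-colorings: 9 of 3^8, det 3 — tricolorable
note: det 3 = |V(-1)|; divisible by 3, so tricolorable


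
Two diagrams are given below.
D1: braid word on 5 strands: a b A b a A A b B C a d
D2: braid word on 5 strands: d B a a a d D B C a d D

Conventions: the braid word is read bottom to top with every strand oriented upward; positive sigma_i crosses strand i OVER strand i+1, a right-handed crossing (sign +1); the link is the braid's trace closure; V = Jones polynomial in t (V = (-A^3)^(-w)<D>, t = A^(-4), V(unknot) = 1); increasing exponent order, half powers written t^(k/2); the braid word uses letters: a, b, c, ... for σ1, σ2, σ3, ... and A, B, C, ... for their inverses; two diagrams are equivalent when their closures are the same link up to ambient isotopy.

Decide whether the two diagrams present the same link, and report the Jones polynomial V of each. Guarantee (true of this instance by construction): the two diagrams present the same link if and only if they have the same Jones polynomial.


same link: no
V(D1) = 1  [12 crossings, <D> = A^6, w = +2]
V(D2) = t^-1 - 1 + 2t - 2t^2 + 2t^3 - 2t^4 + t^5  [12 crossings, <D> = A^-14 - 2A^-10 + 2A^-6 - 2A^-2 + 2A^2 - A^6 + A^10, w = +2]
insight: 2 values of V(t) split the 2 diagrams


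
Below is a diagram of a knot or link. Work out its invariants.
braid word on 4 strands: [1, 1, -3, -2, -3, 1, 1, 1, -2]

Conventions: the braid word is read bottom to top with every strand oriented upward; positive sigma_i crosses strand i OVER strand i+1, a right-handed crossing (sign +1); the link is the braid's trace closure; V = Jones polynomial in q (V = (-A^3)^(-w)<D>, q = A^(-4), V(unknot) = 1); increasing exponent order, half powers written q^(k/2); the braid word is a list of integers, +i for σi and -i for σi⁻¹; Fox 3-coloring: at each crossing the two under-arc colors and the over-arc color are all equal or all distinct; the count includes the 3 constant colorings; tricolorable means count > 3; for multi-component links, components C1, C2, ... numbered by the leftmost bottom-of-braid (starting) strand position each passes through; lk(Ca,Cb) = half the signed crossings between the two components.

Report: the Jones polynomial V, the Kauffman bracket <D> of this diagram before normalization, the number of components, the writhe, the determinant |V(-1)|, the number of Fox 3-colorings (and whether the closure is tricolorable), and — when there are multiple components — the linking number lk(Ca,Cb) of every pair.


V(q) = -q^-2 + 2q^-1 - 3 + 5q - 4q^2 + 5q^3 - 4q^4 + 2q^5 - q^6
bracket: A^-21 - 2A^-17 + 4A^-13 - 5A^-9 + 4A^-5 - 5A^-1 + 3A^3 - 2A^7 + A^11, w = +1
1 component, writhe +1, over 9 crossings
det 27, colorings 9 of 3^9 — tricolorable
observation: w = +1 (over 9 crossings) is diagram-only; (-A^3)^(-1) removes it from V
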